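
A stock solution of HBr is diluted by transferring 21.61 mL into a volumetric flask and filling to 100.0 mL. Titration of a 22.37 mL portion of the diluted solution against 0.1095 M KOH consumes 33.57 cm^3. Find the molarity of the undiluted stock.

0.760 M

n(KOH) = 0.1095 x 0.03357 = 0.003676 mol.
n(HBr) in the aliquot = 0.003676 mol.
[diluted HBr] = 0.003676 / 0.02237 = 0.1643 M.
Dilution factor = 100.0/21.61 = 4.627, so [stock] = 0.1643 x 4.627 = 0.760 M.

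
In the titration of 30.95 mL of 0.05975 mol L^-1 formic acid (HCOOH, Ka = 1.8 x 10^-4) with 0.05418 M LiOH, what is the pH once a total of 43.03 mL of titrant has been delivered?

11.81

n(acid) = 0.05975 x 0.03095 = 0.001849 mol; n(LiOH) added = 0.05418 x 0.04303 = 0.002331 mol.
Base is in excess by 0.002331 - 0.001849 = 0.0004821 mol in a total volume of 0.07398 L.
[OH^-] = 0.0004821/0.07398 = 0.006517 M, so pOH = 2.19 and pH = 14.00 - 2.19 = 11.81.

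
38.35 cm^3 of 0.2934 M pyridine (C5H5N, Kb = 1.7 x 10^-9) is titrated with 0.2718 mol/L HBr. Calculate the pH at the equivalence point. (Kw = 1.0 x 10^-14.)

3.04

n(C5H5N) = 0.2934 x 0.03835 = 0.01125 mol; V(HBr) at equivalence = 0.01125/0.2718 = 0.04140 L.
At equivalence the base is fully converted to C5H5NH+; total volume = 0.07975 L, so [C5H5NH+] = 0.01125/0.07975 = 0.1411 M.
Ka(C5H5NH+) = Kw/Kb = 1.0e-14 / 1.7 x 10^-9 = 5.88e-6.
[H^+] = sqrt(Ka x [C5H5NH+]) = sqrt(5.88e-6 x 0.1411) = 0.000911 M.
pH = -log(0.000911) = 3.04.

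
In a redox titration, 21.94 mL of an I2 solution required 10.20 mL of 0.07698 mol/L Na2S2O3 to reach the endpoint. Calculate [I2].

n(Na2S2O3) = 0.07698 x 0.01020 = 0.0007852 mol.
From the balanced equation, 2 mol Na2S2O3 reacts with 1 mol I2, so n(I2) = 0.0007852 x 1/2 = 0.0003926 mol.
[I2] = 0.0003926 / 0.02194 L = 0.0179 M.

0.0179 M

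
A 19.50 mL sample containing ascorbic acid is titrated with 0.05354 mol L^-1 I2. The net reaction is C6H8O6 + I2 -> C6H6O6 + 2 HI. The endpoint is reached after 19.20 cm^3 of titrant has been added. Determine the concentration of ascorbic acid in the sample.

0.0527 M

n(I2) = 0.05354 x 0.01920 = 0.001028 mol.
From the balanced equation, 1 mol I2 reacts with 1 mol ascorbic acid, so n(ascorbic acid) = 0.001028 x 1/1 = 0.001028 mol.
[ascorbic acid] = 0.001028 / 0.01950 L = 0.0527 M.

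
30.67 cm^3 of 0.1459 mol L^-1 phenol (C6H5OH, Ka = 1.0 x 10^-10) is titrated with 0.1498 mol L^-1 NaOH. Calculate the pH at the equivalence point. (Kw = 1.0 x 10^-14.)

n(C6H5OH) = 0.1459 x 0.03067 = 0.004475 mol; V(NaOH) at equivalence = 0.004475/0.1498 = 0.02987 L.
At equivalence all the acid is converted to C6H5O-; total volume = 0.03067 + 0.02987 = 0.06054 L, so [C6H5O-] = 0.004475/0.06054 = 0.07391 M.
Kb = Kw/Ka = 1.0e-14 / 1.0 x 10^-10 = 0.000100.
[OH^-] = sqrt(Kb x [C6H5O-]) = sqrt(0.000100 x 0.07391) = 0.00272 M.
pOH = 2.57, so pH = 14.00 - 2.57 = 11.43.

11.43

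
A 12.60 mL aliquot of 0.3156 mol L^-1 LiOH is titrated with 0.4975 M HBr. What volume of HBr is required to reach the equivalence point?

7.99 mL

n(LiOH) = 0.3156 mol/L x 0.01260 L = 0.003977 mol.
At equivalence n(HBr) = n(LiOH) = 0.003977 mol.
V(HBr) = 0.003977 / 0.4975 = 0.007993 L = 7.99 mL.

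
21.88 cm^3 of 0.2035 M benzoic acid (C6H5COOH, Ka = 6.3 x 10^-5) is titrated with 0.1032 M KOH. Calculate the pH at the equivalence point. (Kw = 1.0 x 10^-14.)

8.52

n(C6H5COOH) = 0.2035 x 0.02188 = 0.004453 mol; V(KOH) at equivalence = 0.004453/0.1032 = 0.04315 L.
At equivalence all the acid is converted to C6H5COO-; total volume = 0.02188 + 0.04315 = 0.06503 L, so [C6H5COO-] = 0.004453/0.06503 = 0.06847 M.
Kb = Kw/Ka = 1.0e-14 / 6.3 x 10^-5 = 1.59e-10.
[OH^-] = sqrt(Kb x [C6H5COO-]) = sqrt(1.59e-10 x 0.06847) = 3.30e-6 M.
pOH = 5.48, so pH = 14.00 - 5.48 = 8.52.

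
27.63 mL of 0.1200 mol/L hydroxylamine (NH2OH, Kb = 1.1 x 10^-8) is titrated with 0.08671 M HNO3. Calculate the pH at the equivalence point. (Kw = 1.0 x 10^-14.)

n(NH2OH) = 0.1200 x 0.02763 = 0.003316 mol; V(HNO3) at equivalence = 0.003316/0.08671 = 0.03824 L.
At equivalence the base is fully converted to NH3OH+; total volume = 0.06587 L, so [NH3OH+] = 0.003316/0.06587 = 0.05034 M.
Ka(NH3OH+) = Kw/Kb = 1.0e-14 / 1.1 x 10^-8 = 9.09e-7.
[H^+] = sqrt(Ka x [NH3OH+]) = sqrt(9.09e-7 x 0.05034) = 0.000214 M.
pH = -log(0.000214) = 3.67.

3.67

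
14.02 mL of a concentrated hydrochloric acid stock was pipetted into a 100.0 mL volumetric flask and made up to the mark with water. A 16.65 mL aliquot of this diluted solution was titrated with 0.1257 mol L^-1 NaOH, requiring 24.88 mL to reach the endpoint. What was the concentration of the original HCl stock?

1.34 M

n(NaOH) = 0.1257 x 0.02488 = 0.003127 mol.
n(HCl) in the aliquot = 0.003127 mol.
[diluted HCl] = 0.003127 / 0.01665 = 0.1878 M.
Dilution factor = 100.0/14.02 = 7.133, so [stock] = 0.1878 x 7.133 = 1.34 M.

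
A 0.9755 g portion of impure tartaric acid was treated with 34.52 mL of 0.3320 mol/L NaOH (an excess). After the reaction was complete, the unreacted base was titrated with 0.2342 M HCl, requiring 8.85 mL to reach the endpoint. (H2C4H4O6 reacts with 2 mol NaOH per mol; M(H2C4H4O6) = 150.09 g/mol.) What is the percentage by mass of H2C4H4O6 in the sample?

Total n(NaOH) added = 0.3320 x 0.03452 = 0.01146 mol.
n(HCl) used = 0.2342 x 0.008850 = 0.002073 mol, which equals the excess n(NaOH).
So n(NaOH) consumed by the sample = 0.01146 - 0.002073 = 0.009388 mol.
n(H2C4H4O6) = 0.009388 / 2 = 0.004694 mol.
mass H2C4H4O6 = 0.004694 x 150.09 = 0.7045 g, so %H2C4H4O6 = 0.7045/0.9755 x 100 = 72.2%.

72.2%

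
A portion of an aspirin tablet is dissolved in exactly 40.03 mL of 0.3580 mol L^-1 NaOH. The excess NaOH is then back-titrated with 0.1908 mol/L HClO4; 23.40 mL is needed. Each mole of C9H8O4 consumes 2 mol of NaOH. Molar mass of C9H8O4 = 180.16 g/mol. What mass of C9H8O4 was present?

Total n(NaOH) added = 0.3580 x 0.04003 = 0.01433 mol.
n(HClO4) used = 0.1908 x 0.02340 = 0.004465 mol, which equals the excess n(NaOH).
So n(NaOH) consumed by the sample = 0.01433 - 0.004465 = 0.009866 mol.
n(C9H8O4) = 0.009866 / 2 = 0.004933 mol.
mass = 0.004933 mol x 180.16 g/mol = 0.889 g.

0.889 g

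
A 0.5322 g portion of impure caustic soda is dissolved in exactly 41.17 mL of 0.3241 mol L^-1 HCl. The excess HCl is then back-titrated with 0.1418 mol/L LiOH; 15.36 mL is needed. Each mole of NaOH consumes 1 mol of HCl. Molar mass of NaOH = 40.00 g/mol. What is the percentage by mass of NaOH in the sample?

83.9%

Total n(HCl) added = 0.3241 x 0.04117 = 0.01334 mol.
n(LiOH) used = 0.1418 x 0.01536 = 0.002178 mol, which equals the excess n(HCl).
So n(HCl) consumed by the sample = 0.01334 - 0.002178 = 0.01117 mol.
n(NaOH) = 0.01117 / 1 = 0.01117 mol.
mass NaOH = 0.01117 x 40.00 = 0.4466 g, so %NaOH = 0.4466/0.5322 x 100 = 83.9%.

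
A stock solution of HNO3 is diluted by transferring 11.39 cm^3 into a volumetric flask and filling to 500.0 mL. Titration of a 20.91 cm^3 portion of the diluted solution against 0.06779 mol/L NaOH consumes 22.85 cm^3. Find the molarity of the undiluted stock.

n(NaOH) = 0.06779 x 0.02285 = 0.001549 mol.
n(HNO3) in the aliquot = 0.001549 mol.
[diluted HNO3] = 0.001549 / 0.02091 = 0.07408 M.
Dilution factor = 500.0/11.39 = 43.90, so [stock] = 0.07408 x 43.90 = 3.25 M.

3.25 M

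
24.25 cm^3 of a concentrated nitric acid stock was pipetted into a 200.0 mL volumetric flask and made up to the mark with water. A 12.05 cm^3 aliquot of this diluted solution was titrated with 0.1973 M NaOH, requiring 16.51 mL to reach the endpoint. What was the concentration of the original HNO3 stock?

n(NaOH) = 0.1973 x 0.01651 = 0.003257 mol.
n(HNO3) in the aliquot = 0.003257 mol.
[diluted HNO3] = 0.003257 / 0.01205 = 0.2703 M.
Dilution factor = 200.0/24.25 = 8.247, so [stock] = 0.2703 x 8.247 = 2.23 M.

2.23 M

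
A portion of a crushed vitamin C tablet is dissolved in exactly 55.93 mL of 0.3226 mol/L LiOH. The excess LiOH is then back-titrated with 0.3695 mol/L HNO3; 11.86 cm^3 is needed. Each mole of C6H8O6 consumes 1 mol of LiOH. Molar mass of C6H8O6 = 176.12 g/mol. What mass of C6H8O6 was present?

2.41 g

Total n(LiOH) added = 0.3226 x 0.05593 = 0.01804 mol.
n(HNO3) used = 0.3695 x 0.01186 = 0.004382 mol, which equals the excess n(LiOH).
So n(LiOH) consumed by the sample = 0.01804 - 0.004382 = 0.01366 mol.
n(C6H8O6) = 0.01366 / 1 = 0.01366 mol.
mass = 0.01366 mol x 176.12 g/mol = 2.41 g.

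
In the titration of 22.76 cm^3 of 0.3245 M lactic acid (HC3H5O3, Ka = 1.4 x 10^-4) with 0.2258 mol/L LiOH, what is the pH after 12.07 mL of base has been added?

3.62

Initial n(HC3H5O3) = 0.3245 x 0.02276 = 0.007386 mol.
n(LiOH) added = 0.2258 x 0.01207 = 0.002725 mol, converting that many moles of HC3H5O3 to C3H5O3-.
Remaining n(HC3H5O3) = 0.004660 mol; n(C3H5O3-) = 0.002725 mol.
By Henderson-Hasselbalch, pH = pKa + log([A^-]/[HA]) = 3.85 + log(0.002725/0.004660) = 3.85 + (-0.23) = 3.62.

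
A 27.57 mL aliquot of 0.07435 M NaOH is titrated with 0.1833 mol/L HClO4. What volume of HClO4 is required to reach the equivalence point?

n(NaOH) = 0.07435 mol/L x 0.02757 L = 0.002050 mol.
At equivalence n(HClO4) = n(NaOH) = 0.002050 mol.
V(HClO4) = 0.002050 / 0.1833 = 0.01118 L = 11.2 mL.

11.2 mL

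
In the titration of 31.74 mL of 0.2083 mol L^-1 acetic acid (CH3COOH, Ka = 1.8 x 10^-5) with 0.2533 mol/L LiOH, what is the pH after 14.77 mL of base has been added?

Initial n(CH3COOH) = 0.2083 x 0.03174 = 0.006611 mol.
n(LiOH) added = 0.2533 x 0.01477 = 0.003741 mol, converting that many moles of CH3COOH to CH3COO-.
Remaining n(CH3COOH) = 0.002870 mol; n(CH3COO-) = 0.003741 mol.
By Henderson-Hasselbalch, pH = pKa + log([A^-]/[HA]) = 4.74 + log(0.003741/0.002870) = 4.74 + (+0.12) = 4.86.

4.86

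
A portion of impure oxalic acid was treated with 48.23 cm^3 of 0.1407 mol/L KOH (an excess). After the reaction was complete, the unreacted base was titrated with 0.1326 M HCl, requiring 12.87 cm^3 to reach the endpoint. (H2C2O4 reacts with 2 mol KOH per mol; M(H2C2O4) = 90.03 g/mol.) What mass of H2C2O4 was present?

Total n(KOH) added = 0.1407 x 0.04823 = 0.006786 mol.
n(HCl) used = 0.1326 x 0.01287 = 0.001707 mol, which equals the excess n(KOH).
So n(KOH) consumed by the sample = 0.006786 - 0.001707 = 0.005079 mol.
n(H2C2O4) = 0.005079 / 2 = 0.002540 mol.
mass = 0.002540 mol x 90.03 g/mol = 0.229 g.

0.229 g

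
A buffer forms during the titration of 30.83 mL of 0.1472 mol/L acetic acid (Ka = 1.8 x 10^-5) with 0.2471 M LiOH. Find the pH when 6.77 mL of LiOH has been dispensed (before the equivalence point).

Initial n(CH3COOH) = 0.1472 x 0.03083 = 0.004538 mol.
n(LiOH) added = 0.2471 x 0.006770 = 0.001673 mol, converting that many moles of CH3COOH to CH3COO-.
Remaining n(CH3COOH) = 0.002865 mol; n(CH3COO-) = 0.001673 mol.
By Henderson-Hasselbalch, pH = pKa + log([A^-]/[HA]) = 4.74 + log(0.001673/0.002865) = 4.74 + (-0.23) = 4.51.

4.51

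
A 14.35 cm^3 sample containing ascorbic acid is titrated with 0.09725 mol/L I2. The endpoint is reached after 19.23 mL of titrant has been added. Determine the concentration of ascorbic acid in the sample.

0.130 M

n(I2) = 0.09725 x 0.01923 = 0.001870 mol.
From the balanced equation, 1 mol I2 reacts with 1 mol ascorbic acid, so n(ascorbic acid) = 0.001870 x 1/1 = 0.001870 mol.
[ascorbic acid] = 0.001870 / 0.01435 L = 0.130 M.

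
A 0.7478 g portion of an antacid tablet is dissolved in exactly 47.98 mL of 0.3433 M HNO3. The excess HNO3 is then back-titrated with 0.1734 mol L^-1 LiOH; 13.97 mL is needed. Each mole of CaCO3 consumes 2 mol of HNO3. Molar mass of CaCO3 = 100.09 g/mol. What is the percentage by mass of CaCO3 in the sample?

94.0%

Total n(HNO3) added = 0.3433 x 0.04798 = 0.01647 mol.
n(LiOH) used = 0.1734 x 0.01397 = 0.002422 mol, which equals the excess n(HNO3).
So n(HNO3) consumed by the sample = 0.01647 - 0.002422 = 0.01405 mol.
n(CaCO3) = 0.01405 / 2 = 0.007025 mol.
mass CaCO3 = 0.007025 x 100.09 = 0.7031 g, so %CaCO3 = 0.7031/0.7478 x 100 = 94.0%.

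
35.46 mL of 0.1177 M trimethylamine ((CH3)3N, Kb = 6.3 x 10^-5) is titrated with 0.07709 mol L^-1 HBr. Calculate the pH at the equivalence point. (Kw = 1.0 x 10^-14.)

n((CH3)3N) = 0.1177 x 0.03546 = 0.004174 mol; V(HBr) at equivalence = 0.004174/0.07709 = 0.05414 L.
At equivalence the base is fully converted to (CH3)3NH+; total volume = 0.08960 L, so [(CH3)3NH+] = 0.004174/0.08960 = 0.04658 M.
Ka((CH3)3NH+) = Kw/Kb = 1.0e-14 / 6.3 x 10^-5 = 1.59e-10.
[H^+] = sqrt(Ka x [(CH3)3NH+]) = sqrt(1.59e-10 x 0.04658) = 2.72e-6 M.
pH = -log(2.72e-6) = 5.57.

5.57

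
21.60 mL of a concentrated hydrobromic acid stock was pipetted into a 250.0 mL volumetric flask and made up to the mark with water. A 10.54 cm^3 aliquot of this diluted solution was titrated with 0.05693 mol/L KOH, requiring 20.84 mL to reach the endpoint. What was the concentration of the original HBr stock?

n(KOH) = 0.05693 x 0.02084 = 0.001186 mol.
n(HBr) in the aliquot = 0.001186 mol.
[diluted HBr] = 0.001186 / 0.01054 = 0.1126 M.
Dilution factor = 250.0/21.60 = 11.57, so [stock] = 0.1126 x 11.57 = 1.30 M.

1.30 M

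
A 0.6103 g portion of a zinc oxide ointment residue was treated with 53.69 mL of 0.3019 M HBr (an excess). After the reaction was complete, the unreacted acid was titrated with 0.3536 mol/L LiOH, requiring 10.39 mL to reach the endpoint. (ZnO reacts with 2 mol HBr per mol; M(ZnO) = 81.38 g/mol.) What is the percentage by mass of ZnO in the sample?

Total n(HBr) added = 0.3019 x 0.05369 = 0.01621 mol.
n(LiOH) used = 0.3536 x 0.01039 = 0.003674 mol, which equals the excess n(HBr).
So n(HBr) consumed by the sample = 0.01621 - 0.003674 = 0.01254 mol.
n(ZnO) = 0.01254 / 2 = 0.006268 mol.
mass ZnO = 0.006268 x 81.38 = 0.5101 g, so %ZnO = 0.5101/0.6103 x 100 = 83.6%.

83.6%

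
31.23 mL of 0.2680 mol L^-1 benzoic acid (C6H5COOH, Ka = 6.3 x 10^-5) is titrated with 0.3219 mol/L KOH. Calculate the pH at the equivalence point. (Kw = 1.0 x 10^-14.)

8.68

n(C6H5COOH) = 0.2680 x 0.03123 = 0.008370 mol; V(KOH) at equivalence = 0.008370/0.3219 = 0.02600 L.
At equivalence all the acid is converted to C6H5COO-; total volume = 0.03123 + 0.02600 = 0.05723 L, so [C6H5COO-] = 0.008370/0.05723 = 0.1462 M.
Kb = Kw/Ka = 1.0e-14 / 6.3 x 10^-5 = 1.59e-10.
[OH^-] = sqrt(Kb x [C6H5COO-]) = sqrt(1.59e-10 x 0.1462) = 4.82e-6 M.
pOH = 5.32, so pH = 14.00 - 5.32 = 8.68.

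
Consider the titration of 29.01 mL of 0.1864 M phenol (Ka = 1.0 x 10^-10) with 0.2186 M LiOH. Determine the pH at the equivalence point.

11.50

n(C6H5OH) = 0.1864 x 0.02901 = 0.005407 mol; V(LiOH) at equivalence = 0.005407/0.2186 = 0.02474 L.
At equivalence all the acid is converted to C6H5O-; total volume = 0.02901 + 0.02474 = 0.05375 L, so [C6H5O-] = 0.005407/0.05375 = 0.1006 M.
Kb = Kw/Ka = 1.0e-14 / 1.0 x 10^-10 = 0.000100.
[OH^-] = sqrt(Kb x [C6H5O-]) = sqrt(0.000100 x 0.1006) = 0.00317 M.
pOH = 2.50, so pH = 14.00 - 2.50 = 11.50.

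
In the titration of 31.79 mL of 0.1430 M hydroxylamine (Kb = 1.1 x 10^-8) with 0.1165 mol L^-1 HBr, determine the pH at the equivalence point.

3.62

n(NH2OH) = 0.1430 x 0.03179 = 0.004546 mol; V(HBr) at equivalence = 0.004546/0.1165 = 0.03902 L.
At equivalence the base is fully converted to NH3OH+; total volume = 0.07081 L, so [NH3OH+] = 0.004546/0.07081 = 0.06420 M.
Ka(NH3OH+) = Kw/Kb = 1.0e-14 / 1.1 x 10^-8 = 9.09e-7.
[H^+] = sqrt(Ka x [NH3OH+]) = sqrt(9.09e-7 x 0.06420) = 0.000242 M.
pH = -log(0.000242) = 3.62.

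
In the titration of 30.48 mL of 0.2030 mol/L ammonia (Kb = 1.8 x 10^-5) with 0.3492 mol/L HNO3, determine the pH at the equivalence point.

n(NH3) = 0.2030 x 0.03048 = 0.006187 mol; V(HNO3) at equivalence = 0.006187/0.3492 = 0.01772 L.
At equivalence the base is fully converted to NH4+; total volume = 0.04820 L, so [NH4+] = 0.006187/0.04820 = 0.1284 M.
Ka(NH4+) = Kw/Kb = 1.0e-14 / 1.8 x 10^-5 = 5.56e-10.
[H^+] = sqrt(Ka x [NH4+]) = sqrt(5.56e-10 x 0.1284) = 8.45e-6 M.
pH = -log(8.45e-6) = 5.07.

5.07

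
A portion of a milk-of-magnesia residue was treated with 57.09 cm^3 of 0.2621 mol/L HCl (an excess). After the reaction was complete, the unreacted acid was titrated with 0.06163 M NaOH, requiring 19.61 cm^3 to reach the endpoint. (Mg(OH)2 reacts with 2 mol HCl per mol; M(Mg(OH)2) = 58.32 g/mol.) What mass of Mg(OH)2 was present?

0.401 g

Total n(HCl) added = 0.2621 x 0.05709 = 0.01496 mol.
n(NaOH) used = 0.06163 x 0.01961 = 0.001209 mol, which equals the excess n(HCl).
So n(HCl) consumed by the sample = 0.01496 - 0.001209 = 0.01375 mol.
n(Mg(OH)2) = 0.01375 / 2 = 0.006877 mol.
mass = 0.006877 mol x 58.32 g/mol = 0.401 g.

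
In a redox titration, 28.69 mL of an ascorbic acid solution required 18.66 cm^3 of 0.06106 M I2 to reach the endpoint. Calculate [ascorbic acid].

n(I2) = 0.06106 x 0.01866 = 0.001139 mol.
From the balanced equation, 1 mol I2 reacts with 1 mol ascorbic acid, so n(ascorbic acid) = 0.001139 x 1/1 = 0.001139 mol.
[ascorbic acid] = 0.001139 / 0.02869 L = 0.0397 M.

0.0397 M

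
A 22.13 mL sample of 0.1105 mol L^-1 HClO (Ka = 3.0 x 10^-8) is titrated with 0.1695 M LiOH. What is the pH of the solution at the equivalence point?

n(HClO) = 0.1105 x 0.02213 = 0.002445 mol; V(LiOH) at equivalence = 0.002445/0.1695 = 0.01443 L.
At equivalence all the acid is converted to ClO-; total volume = 0.02213 + 0.01443 = 0.03656 L, so [ClO-] = 0.002445/0.03656 = 0.06689 M.
Kb = Kw/Ka = 1.0e-14 / 3.0 x 10^-8 = 3.33e-7.
[OH^-] = sqrt(Kb x [ClO-]) = sqrt(3.33e-7 x 0.06689) = 0.000149 M.
pOH = 3.83, so pH = 14.00 - 3.83 = 10.17.

10.17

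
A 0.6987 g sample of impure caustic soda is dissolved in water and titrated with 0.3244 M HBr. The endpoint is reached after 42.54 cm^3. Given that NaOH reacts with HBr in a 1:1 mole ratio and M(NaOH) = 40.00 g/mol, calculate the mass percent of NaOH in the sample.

n(HBr) = 0.3244 x 0.04254 = 0.01380 mol.
n(NaOH) = 0.01380 / 1 = 0.01380 mol.
mass of NaOH = 0.01380 x 40.00 = 0.5520 g.
% purity = 0.5520 / 0.6987 x 100 = 79.0%.

79.0%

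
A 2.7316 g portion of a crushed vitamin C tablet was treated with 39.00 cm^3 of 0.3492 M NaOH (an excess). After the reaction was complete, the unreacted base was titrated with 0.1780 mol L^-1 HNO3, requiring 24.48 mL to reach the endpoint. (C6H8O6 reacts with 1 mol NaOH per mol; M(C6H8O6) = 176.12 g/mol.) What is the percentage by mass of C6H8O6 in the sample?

Total n(NaOH) added = 0.3492 x 0.03900 = 0.01362 mol.
n(HNO3) used = 0.1780 x 0.02448 = 0.004357 mol, which equals the excess n(NaOH).
So n(NaOH) consumed by the sample = 0.01362 - 0.004357 = 0.009261 mol.
n(C6H8O6) = 0.009261 / 1 = 0.009261 mol.
mass C6H8O6 = 0.009261 x 176.12 = 1.631 g, so %C6H8O6 = 1.631/2.7316 x 100 = 59.7%.

59.7%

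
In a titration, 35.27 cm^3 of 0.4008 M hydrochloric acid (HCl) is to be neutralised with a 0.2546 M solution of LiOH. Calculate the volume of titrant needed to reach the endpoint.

55.5 mL

n(HCl) = 0.4008 mol/L x 0.03527 L = 0.01414 mol.
At equivalence n(LiOH) = n(HCl) = 0.01414 mol.
V(LiOH) = 0.01414 / 0.2546 = 0.05552 L = 55.5 mL.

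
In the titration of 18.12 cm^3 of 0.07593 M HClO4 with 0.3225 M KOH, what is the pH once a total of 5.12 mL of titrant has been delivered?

n(acid) = 0.07593 x 0.01812 = 0.001376 mol; n(KOH) added = 0.3225 x 0.005120 = 0.001651 mol.
Base is in excess by 0.001651 - 0.001376 = 0.0002753 mol in a total volume of 0.02324 L.
[OH^-] = 0.0002753/0.02324 = 0.01185 M, so pOH = 1.93 and pH = 14.00 - 1.93 = 12.07.

12.07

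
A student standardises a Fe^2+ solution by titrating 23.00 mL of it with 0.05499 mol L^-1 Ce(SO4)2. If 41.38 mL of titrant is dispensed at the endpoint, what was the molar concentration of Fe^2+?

n(Ce(SO4)2) = 0.05499 x 0.04138 = 0.002275 mol.
From the balanced equation, 1 mol Ce(SO4)2 reacts with 1 mol Fe^2+, so n(Fe^2+) = 0.002275 x 1/1 = 0.002275 mol.
[Fe^2+] = 0.002275 / 0.02300 L = 0.0989 M.

0.0989 M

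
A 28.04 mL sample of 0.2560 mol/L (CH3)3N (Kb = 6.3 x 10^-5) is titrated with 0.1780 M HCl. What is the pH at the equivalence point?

n((CH3)3N) = 0.2560 x 0.02804 = 0.007178 mol; V(HCl) at equivalence = 0.007178/0.1780 = 0.04033 L.
At equivalence the base is fully converted to (CH3)3NH+; total volume = 0.06837 L, so [(CH3)3NH+] = 0.007178/0.06837 = 0.1050 M.
Ka((CH3)3NH+) = Kw/Kb = 1.0e-14 / 6.3 x 10^-5 = 1.59e-10.
[H^+] = sqrt(Ka x [(CH3)3NH+]) = sqrt(1.59e-10 x 0.1050) = 4.08e-6 M.
pH = -log(4.08e-6) = 5.39.

5.39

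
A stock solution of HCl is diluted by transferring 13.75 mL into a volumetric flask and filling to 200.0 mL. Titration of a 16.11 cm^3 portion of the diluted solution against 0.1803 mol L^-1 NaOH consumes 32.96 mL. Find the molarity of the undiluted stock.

n(NaOH) = 0.1803 x 0.03296 = 0.005943 mol.
n(HCl) in the aliquot = 0.005943 mol.
[diluted HCl] = 0.005943 / 0.01611 = 0.3689 M.
Dilution factor = 200.0/13.75 = 14.55, so [stock] = 0.3689 x 14.55 = 5.37 M.

5.37 M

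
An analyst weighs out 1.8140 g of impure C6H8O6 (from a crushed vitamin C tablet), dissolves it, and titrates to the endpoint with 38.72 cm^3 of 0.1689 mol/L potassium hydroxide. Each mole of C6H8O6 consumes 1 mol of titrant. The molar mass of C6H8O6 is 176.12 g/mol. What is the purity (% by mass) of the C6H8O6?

63.5%

n(KOH) = 0.1689 x 0.03872 = 0.006540 mol.
n(C6H8O6) = 0.006540 / 1 = 0.006540 mol.
mass of C6H8O6 = 0.006540 x 176.12 = 1.152 g.
% purity = 1.152 / 1.8140 x 100 = 63.5%.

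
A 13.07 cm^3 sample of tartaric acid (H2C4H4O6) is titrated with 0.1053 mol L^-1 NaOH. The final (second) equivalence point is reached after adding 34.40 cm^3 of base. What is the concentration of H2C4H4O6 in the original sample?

0.139 M

n(NaOH) = 0.1053 x 0.03440 = 0.003622 mol.
At the final (second) equivalence point, 2 mol OH^- react per mol H2C4H4O6, so n(H2C4H4O6) = 0.003622 / 2 = 0.001811 mol.
[H2C4H4O6] = 0.001811 / 0.01307 L = 0.139 M.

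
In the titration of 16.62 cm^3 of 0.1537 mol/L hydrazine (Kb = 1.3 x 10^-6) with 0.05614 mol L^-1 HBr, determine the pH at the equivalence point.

n(N2H4) = 0.1537 x 0.01662 = 0.002554 mol; V(HBr) at equivalence = 0.002554/0.05614 = 0.04550 L.
At equivalence the base is fully converted to N2H5+; total volume = 0.06212 L, so [N2H5+] = 0.002554/0.06212 = 0.04112 M.
Ka(N2H5+) = Kw/Kb = 1.0e-14 / 1.3 x 10^-6 = 7.69e-9.
[H^+] = sqrt(Ka x [N2H5+]) = sqrt(7.69e-9 x 0.04112) = 1.78e-5 M.
pH = -log(1.78e-5) = 4.75.

4.75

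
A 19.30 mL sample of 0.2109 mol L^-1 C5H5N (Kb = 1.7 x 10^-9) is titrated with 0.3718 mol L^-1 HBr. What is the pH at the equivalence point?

n(C5H5N) = 0.2109 x 0.01930 = 0.004070 mol; V(HBr) at equivalence = 0.004070/0.3718 = 0.01095 L.
At equivalence the base is fully converted to C5H5NH+; total volume = 0.03025 L, so [C5H5NH+] = 0.004070/0.03025 = 0.1346 M.
Ka(C5H5NH+) = Kw/Kb = 1.0e-14 / 1.7 x 10^-9 = 5.88e-6.
[H^+] = sqrt(Ka x [C5H5NH+]) = sqrt(5.88e-6 x 0.1346) = 0.000890 M.
pH = -log(0.000890) = 3.05.

3.05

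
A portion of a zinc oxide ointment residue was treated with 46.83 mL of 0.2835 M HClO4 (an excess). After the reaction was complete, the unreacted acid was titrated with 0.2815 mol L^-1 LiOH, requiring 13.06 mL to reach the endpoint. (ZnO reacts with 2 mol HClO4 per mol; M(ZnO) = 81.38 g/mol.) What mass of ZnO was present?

Total n(HClO4) added = 0.2835 x 0.04683 = 0.01328 mol.
n(LiOH) used = 0.2815 x 0.01306 = 0.003676 mol, which equals the excess n(HClO4).
So n(HClO4) consumed by the sample = 0.01328 - 0.003676 = 0.009600 mol.
n(ZnO) = 0.009600 / 2 = 0.004800 mol.
mass = 0.004800 mol x 81.38 g/mol = 0.391 g.

0.391 g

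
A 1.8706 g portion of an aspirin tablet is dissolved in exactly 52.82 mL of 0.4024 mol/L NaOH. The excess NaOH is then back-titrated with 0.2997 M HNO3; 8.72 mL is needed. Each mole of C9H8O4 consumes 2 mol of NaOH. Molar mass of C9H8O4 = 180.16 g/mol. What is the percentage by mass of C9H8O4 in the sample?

89.8%

Total n(NaOH) added = 0.4024 x 0.05282 = 0.02125 mol.
n(HNO3) used = 0.2997 x 0.008720 = 0.002613 mol, which equals the excess n(NaOH).
So n(NaOH) consumed by the sample = 0.02125 - 0.002613 = 0.01864 mol.
n(C9H8O4) = 0.01864 / 2 = 0.009321 mol.
mass C9H8O4 = 0.009321 x 180.16 = 1.679 g, so %C9H8O4 = 1.679/1.8706 x 100 = 89.8%.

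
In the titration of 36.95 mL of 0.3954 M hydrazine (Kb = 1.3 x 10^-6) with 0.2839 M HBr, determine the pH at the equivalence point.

n(N2H4) = 0.3954 x 0.03695 = 0.01461 mol; V(HBr) at equivalence = 0.01461/0.2839 = 0.05146 L.
At equivalence the base is fully converted to N2H5+; total volume = 0.08841 L, so [N2H5+] = 0.01461/0.08841 = 0.1652 M.
Ka(N2H5+) = Kw/Kb = 1.0e-14 / 1.3 x 10^-6 = 7.69e-9.
[H^+] = sqrt(Ka x [N2H5+]) = sqrt(7.69e-9 x 0.1652) = 3.57e-5 M.
pH = -log(3.57e-5) = 4.45.

4.45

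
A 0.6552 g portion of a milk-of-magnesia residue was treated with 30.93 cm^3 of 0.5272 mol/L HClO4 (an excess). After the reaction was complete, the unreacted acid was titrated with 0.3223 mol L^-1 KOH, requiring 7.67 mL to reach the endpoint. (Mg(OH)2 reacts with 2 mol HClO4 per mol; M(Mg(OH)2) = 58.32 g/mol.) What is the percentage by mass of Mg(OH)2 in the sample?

Total n(HClO4) added = 0.5272 x 0.03093 = 0.01631 mol.
n(KOH) used = 0.3223 x 0.007670 = 0.002472 mol, which equals the excess n(HClO4).
So n(HClO4) consumed by the sample = 0.01631 - 0.002472 = 0.01383 mol.
n(Mg(OH)2) = 0.01383 / 2 = 0.006917 mol.
mass Mg(OH)2 = 0.006917 x 58.32 = 0.4034 g, so %Mg(OH)2 = 0.4034/0.6552 x 100 = 61.6%.

61.6%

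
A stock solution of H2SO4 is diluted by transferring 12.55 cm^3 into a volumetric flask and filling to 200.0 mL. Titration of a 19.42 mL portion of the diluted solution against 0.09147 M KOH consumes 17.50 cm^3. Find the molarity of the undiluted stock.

0.657 M

n(KOH) = 0.09147 x 0.01750 = 0.001601 mol.
n(H2SO4) in the aliquot = 0.001601 x 1/2 = 0.0008004 mol.
[diluted H2SO4] = 0.0008004 / 0.01942 = 0.04121 M.
Dilution factor = 200.0/12.55 = 15.94, so [stock] = 0.04121 x 15.94 = 0.657 M.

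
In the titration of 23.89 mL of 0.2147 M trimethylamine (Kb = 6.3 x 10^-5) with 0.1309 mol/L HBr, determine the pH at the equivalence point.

n((CH3)3N) = 0.2147 x 0.02389 = 0.005129 mol; V(HBr) at equivalence = 0.005129/0.1309 = 0.03918 L.
At equivalence the base is fully converted to (CH3)3NH+; total volume = 0.06307 L, so [(CH3)3NH+] = 0.005129/0.06307 = 0.08132 M.
Ka((CH3)3NH+) = Kw/Kb = 1.0e-14 / 6.3 x 10^-5 = 1.59e-10.
[H^+] = sqrt(Ka x [(CH3)3NH+]) = sqrt(1.59e-10 x 0.08132) = 3.59e-6 M.
pH = -log(3.59e-6) = 5.44.

5.44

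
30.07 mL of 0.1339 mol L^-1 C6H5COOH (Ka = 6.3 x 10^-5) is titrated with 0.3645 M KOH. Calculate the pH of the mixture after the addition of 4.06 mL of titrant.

Initial n(C6H5COOH) = 0.1339 x 0.03007 = 0.004026 mol.
n(KOH) added = 0.3645 x 0.004060 = 0.001480 mol, converting that many moles of C6H5COOH to C6H5COO-.
Remaining n(C6H5COOH) = 0.002547 mol; n(C6H5COO-) = 0.001480 mol.
By Henderson-Hasselbalch, pH = pKa + log([A^-]/[HA]) = 4.20 + log(0.001480/0.002547) = 4.20 + (-0.24) = 3.96.

3.96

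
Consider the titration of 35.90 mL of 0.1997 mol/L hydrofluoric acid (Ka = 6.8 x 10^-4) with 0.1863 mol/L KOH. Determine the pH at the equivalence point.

n(HF) = 0.1997 x 0.03590 = 0.007169 mol; V(KOH) at equivalence = 0.007169/0.1863 = 0.03848 L.
At equivalence all the acid is converted to F-; total volume = 0.03590 + 0.03848 = 0.07438 L, so [F-] = 0.007169/0.07438 = 0.09638 M.
Kb = Kw/Ka = 1.0e-14 / 6.8 x 10^-4 = 1.47e-11.
[OH^-] = sqrt(Kb x [F-]) = sqrt(1.47e-11 x 0.09638) = 1.19e-6 M.
pOH = 5.92, so pH = 14.00 - 5.92 = 8.08.

8.08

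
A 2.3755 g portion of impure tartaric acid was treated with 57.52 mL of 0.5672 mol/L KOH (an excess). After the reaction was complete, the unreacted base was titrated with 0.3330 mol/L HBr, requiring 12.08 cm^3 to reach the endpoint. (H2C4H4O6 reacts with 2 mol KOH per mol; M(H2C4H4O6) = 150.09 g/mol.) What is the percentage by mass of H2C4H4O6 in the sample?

90.4%

Total n(KOH) added = 0.5672 x 0.05752 = 0.03263 mol.
n(HBr) used = 0.3330 x 0.01208 = 0.004023 mol, which equals the excess n(KOH).
So n(KOH) consumed by the sample = 0.03263 - 0.004023 = 0.02860 mol.
n(H2C4H4O6) = 0.02860 / 2 = 0.01430 mol.
mass H2C4H4O6 = 0.01430 x 150.09 = 2.146 g, so %H2C4H4O6 = 2.146/2.3755 x 100 = 90.4%.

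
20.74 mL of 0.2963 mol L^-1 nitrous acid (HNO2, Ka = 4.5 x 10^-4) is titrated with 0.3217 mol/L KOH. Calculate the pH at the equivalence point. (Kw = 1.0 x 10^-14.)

8.27

n(HNO2) = 0.2963 x 0.02074 = 0.006145 mol; V(KOH) at equivalence = 0.006145/0.3217 = 0.01910 L.
At equivalence all the acid is converted to NO2-; total volume = 0.02074 + 0.01910 = 0.03984 L, so [NO2-] = 0.006145/0.03984 = 0.1542 M.
Kb = Kw/Ka = 1.0e-14 / 4.5 x 10^-4 = 2.22e-11.
[OH^-] = sqrt(Kb x [NO2-]) = sqrt(2.22e-11 x 0.1542) = 1.85e-6 M.
pOH = 5.73, so pH = 14.00 - 5.73 = 8.27.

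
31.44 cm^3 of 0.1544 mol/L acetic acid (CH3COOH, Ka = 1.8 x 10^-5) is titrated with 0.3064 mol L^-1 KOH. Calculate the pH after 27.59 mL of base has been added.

12.79

n(acid) = 0.1544 x 0.03144 = 0.004854 mol; n(KOH) added = 0.3064 x 0.02759 = 0.008454 mol.
Base is in excess by 0.008454 - 0.004854 = 0.003599 mol in a total volume of 0.05903 L.
[OH^-] = 0.003599/0.05903 = 0.06097 M, so pOH = 1.21 and pH = 14.00 - 1.21 = 12.79.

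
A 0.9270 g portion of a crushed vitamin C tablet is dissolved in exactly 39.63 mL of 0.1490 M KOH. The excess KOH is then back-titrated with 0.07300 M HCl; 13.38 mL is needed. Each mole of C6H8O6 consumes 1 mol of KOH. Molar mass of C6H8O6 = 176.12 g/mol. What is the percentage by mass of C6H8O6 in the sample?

Total n(KOH) added = 0.1490 x 0.03963 = 0.005905 mol.
n(HCl) used = 0.07300 x 0.01338 = 0.0009767 mol, which equals the excess n(KOH).
So n(KOH) consumed by the sample = 0.005905 - 0.0009767 = 0.004928 mol.
n(C6H8O6) = 0.004928 / 1 = 0.004928 mol.
mass C6H8O6 = 0.004928 x 176.12 = 0.8679 g, so %C6H8O6 = 0.8679/0.9270 x 100 = 93.6%.

93.6%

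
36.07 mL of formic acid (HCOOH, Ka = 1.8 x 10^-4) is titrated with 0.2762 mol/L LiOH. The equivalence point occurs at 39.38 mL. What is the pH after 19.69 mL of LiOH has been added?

19.69 mL is exactly half the equivalence volume (39.38/2), i.e. the half-equivalence point.
There, n(HA) = n(A^-), so pH = pKa = -log(1.8 x 10^-4) = 3.74.

3.74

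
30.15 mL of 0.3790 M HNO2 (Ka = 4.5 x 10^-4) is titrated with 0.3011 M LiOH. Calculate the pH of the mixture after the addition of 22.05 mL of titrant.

3.49

Initial n(HNO2) = 0.3790 x 0.03015 = 0.01143 mol.
n(LiOH) added = 0.3011 x 0.02205 = 0.006639 mol, converting that many moles of HNO2 to NO2-.
Remaining n(HNO2) = 0.004788 mol; n(NO2-) = 0.006639 mol.
By Henderson-Hasselbalch, pH = pKa + log([A^-]/[HA]) = 3.35 + log(0.006639/0.004788) = 3.35 + (+0.14) = 3.49.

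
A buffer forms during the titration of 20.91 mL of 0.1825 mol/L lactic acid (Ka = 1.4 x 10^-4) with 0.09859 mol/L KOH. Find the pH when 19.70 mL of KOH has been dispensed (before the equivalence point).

3.87

Initial n(HC3H5O3) = 0.1825 x 0.02091 = 0.003816 mol.
n(KOH) added = 0.09859 x 0.01970 = 0.001942 mol, converting that many moles of HC3H5O3 to C3H5O3-.
Remaining n(HC3H5O3) = 0.001874 mol; n(C3H5O3-) = 0.001942 mol.
By Henderson-Hasselbalch, pH = pKa + log([A^-]/[HA]) = 3.85 + log(0.001942/0.001874) = 3.85 + (+0.02) = 3.87.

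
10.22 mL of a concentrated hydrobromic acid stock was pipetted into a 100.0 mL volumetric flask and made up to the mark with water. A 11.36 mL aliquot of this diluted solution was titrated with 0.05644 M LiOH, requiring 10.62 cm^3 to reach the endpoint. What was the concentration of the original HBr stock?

0.516 M

n(LiOH) = 0.05644 x 0.01062 = 0.0005994 mol.
n(HBr) in the aliquot = 0.0005994 mol.
[diluted HBr] = 0.0005994 / 0.01136 = 0.05276 M.
Dilution factor = 100.0/10.22 = 9.785, so [stock] = 0.05276 x 9.785 = 0.516 M.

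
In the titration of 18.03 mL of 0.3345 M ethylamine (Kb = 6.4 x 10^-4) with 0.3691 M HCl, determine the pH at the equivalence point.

5.78

n(C2H5NH2) = 0.3345 x 0.01803 = 0.006031 mol; V(HCl) at equivalence = 0.006031/0.3691 = 0.01634 L.
At equivalence the base is fully converted to C2H5NH3+; total volume = 0.03437 L, so [C2H5NH3+] = 0.006031/0.03437 = 0.1755 M.
Ka(C2H5NH3+) = Kw/Kb = 1.0e-14 / 6.4 x 10^-4 = 1.56e-11.
[H^+] = sqrt(Ka x [C2H5NH3+]) = sqrt(1.56e-11 x 0.1755) = 1.66e-6 M.
pH = -log(1.66e-6) = 5.78.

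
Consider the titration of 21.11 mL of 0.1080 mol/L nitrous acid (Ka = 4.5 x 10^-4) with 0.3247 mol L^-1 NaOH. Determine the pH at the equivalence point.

8.13

n(HNO2) = 0.1080 x 0.02111 = 0.002280 mol; V(NaOH) at equivalence = 0.002280/0.3247 = 0.007021 L.
At equivalence all the acid is converted to NO2-; total volume = 0.02111 + 0.007021 = 0.02813 L, so [NO2-] = 0.002280/0.02813 = 0.08104 M.
Kb = Kw/Ka = 1.0e-14 / 4.5 x 10^-4 = 2.22e-11.
[OH^-] = sqrt(Kb x [NO2-]) = sqrt(2.22e-11 x 0.08104) = 1.34e-6 M.
pOH = 5.87, so pH = 14.00 - 5.87 = 8.13.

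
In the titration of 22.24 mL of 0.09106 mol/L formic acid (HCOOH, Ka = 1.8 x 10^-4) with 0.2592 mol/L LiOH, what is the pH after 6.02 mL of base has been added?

4.27

Initial n(HCOOH) = 0.09106 x 0.02224 = 0.002025 mol.
n(LiOH) added = 0.2592 x 0.006020 = 0.001560 mol, converting that many moles of HCOOH to HCOO-.
Remaining n(HCOOH) = 0.0004648 mol; n(HCOO-) = 0.001560 mol.
By Henderson-Hasselbalch, pH = pKa + log([A^-]/[HA]) = 3.74 + log(0.001560/0.0004648) = 3.74 + (+0.53) = 4.27.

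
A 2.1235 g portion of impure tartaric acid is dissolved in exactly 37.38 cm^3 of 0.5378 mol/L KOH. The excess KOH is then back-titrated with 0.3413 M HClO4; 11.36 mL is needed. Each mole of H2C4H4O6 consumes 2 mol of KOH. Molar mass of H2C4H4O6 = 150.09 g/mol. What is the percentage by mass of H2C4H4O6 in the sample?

57.3%

Total n(KOH) added = 0.5378 x 0.03738 = 0.02010 mol.
n(HClO4) used = 0.3413 x 0.01136 = 0.003877 mol, which equals the excess n(KOH).
So n(KOH) consumed by the sample = 0.02010 - 0.003877 = 0.01623 mol.
n(H2C4H4O6) = 0.01623 / 2 = 0.008113 mol.
mass H2C4H4O6 = 0.008113 x 150.09 = 1.218 g, so %H2C4H4O6 = 1.218/2.1235 x 100 = 57.3%.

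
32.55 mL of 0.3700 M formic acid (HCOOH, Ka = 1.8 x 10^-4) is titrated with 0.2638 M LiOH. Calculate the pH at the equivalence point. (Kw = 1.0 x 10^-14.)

n(HCOOH) = 0.3700 x 0.03255 = 0.01204 mol; V(LiOH) at equivalence = 0.01204/0.2638 = 0.04565 L.
At equivalence all the acid is converted to HCOO-; total volume = 0.03255 + 0.04565 = 0.07820 L, so [HCOO-] = 0.01204/0.07820 = 0.1540 M.
Kb = Kw/Ka = 1.0e-14 / 1.8 x 10^-4 = 5.56e-11.
[OH^-] = sqrt(Kb x [HCOO-]) = sqrt(5.56e-11 x 0.1540) = 2.93e-6 M.
pOH = 5.53, so pH = 14.00 - 5.53 = 8.47.

8.47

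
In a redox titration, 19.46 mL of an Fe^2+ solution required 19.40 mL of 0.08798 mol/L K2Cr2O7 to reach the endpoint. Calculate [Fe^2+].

0.526 M

n(K2Cr2O7) = 0.08798 x 0.01940 = 0.001707 mol.
From the balanced equation, 1 mol K2Cr2O7 reacts with 6 mol Fe^2+, so n(Fe^2+) = 0.001707 x 6/1 = 0.01024 mol.
[Fe^2+] = 0.01024 / 0.01946 L = 0.526 M.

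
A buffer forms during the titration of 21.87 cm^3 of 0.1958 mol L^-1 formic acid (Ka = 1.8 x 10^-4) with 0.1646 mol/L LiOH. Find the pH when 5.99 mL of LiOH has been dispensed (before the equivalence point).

3.22

Initial n(HCOOH) = 0.1958 x 0.02187 = 0.004282 mol.
n(LiOH) added = 0.1646 x 0.005990 = 0.0009860 mol, converting that many moles of HCOOH to HCOO-.
Remaining n(HCOOH) = 0.003296 mol; n(HCOO-) = 0.0009860 mol.
By Henderson-Hasselbalch, pH = pKa + log([A^-]/[HA]) = 3.74 + log(0.0009860/0.003296) = 3.74 + (-0.52) = 3.22.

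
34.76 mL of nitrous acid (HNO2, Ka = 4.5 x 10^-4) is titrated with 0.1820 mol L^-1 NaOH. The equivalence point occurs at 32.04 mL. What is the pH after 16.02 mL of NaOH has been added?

3.35

16.02 mL is exactly half the equivalence volume (32.04/2), i.e. the half-equivalence point.
There, n(HA) = n(A^-), so pH = pKa = -log(4.5 x 10^-4) = 3.35.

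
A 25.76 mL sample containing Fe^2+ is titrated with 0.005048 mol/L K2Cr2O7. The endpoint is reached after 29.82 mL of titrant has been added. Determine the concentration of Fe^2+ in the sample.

0.0351 M

n(K2Cr2O7) = 0.005048 x 0.02982 = 0.0001505 mol.
From the balanced equation, 1 mol K2Cr2O7 reacts with 6 mol Fe^2+, so n(Fe^2+) = 0.0001505 x 6/1 = 0.0009032 mol.
[Fe^2+] = 0.0009032 / 0.02576 L = 0.0351 M.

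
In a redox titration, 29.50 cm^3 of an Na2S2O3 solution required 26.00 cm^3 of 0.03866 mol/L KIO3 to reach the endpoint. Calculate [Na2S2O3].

0.204 M

n(KIO3) = 0.03866 x 0.02600 = 0.001005 mol.
From the balanced equation, 1 mol KIO3 reacts with 6 mol Na2S2O3, so n(Na2S2O3) = 0.001005 x 6/1 = 0.006031 mol.
[Na2S2O3] = 0.006031 / 0.02950 L = 0.204 M.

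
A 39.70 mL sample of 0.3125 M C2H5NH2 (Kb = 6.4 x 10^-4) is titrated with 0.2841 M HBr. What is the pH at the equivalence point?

5.82

n(C2H5NH2) = 0.3125 x 0.03970 = 0.01241 mol; V(HBr) at equivalence = 0.01241/0.2841 = 0.04367 L.
At equivalence the base is fully converted to C2H5NH3+; total volume = 0.08337 L, so [C2H5NH3+] = 0.01241/0.08337 = 0.1488 M.
Ka(C2H5NH3+) = Kw/Kb = 1.0e-14 / 6.4 x 10^-4 = 1.56e-11.
[H^+] = sqrt(Ka x [C2H5NH3+]) = sqrt(1.56e-11 x 0.1488) = 1.52e-6 M.
pH = -log(1.52e-6) = 5.82.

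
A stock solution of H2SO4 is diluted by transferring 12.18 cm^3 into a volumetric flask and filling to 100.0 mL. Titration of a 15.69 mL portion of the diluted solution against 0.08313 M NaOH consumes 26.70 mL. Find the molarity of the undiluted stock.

n(NaOH) = 0.08313 x 0.02670 = 0.002220 mol.
n(H2SO4) in the aliquot = 0.002220 x 1/2 = 0.001110 mol.
[diluted H2SO4] = 0.001110 / 0.01569 = 0.07073 M.
Dilution factor = 100.0/12.18 = 8.210, so [stock] = 0.07073 x 8.210 = 0.581 M.

0.581 M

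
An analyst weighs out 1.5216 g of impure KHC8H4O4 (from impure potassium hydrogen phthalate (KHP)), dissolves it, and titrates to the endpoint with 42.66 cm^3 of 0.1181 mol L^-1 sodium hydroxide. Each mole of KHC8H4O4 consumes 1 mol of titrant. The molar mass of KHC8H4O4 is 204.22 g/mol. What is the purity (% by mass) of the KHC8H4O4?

n(NaOH) = 0.1181 x 0.04266 = 0.005038 mol.
n(KHC8H4O4) = 0.005038 / 1 = 0.005038 mol.
mass of KHC8H4O4 = 0.005038 x 204.22 = 1.029 g.
% purity = 1.029 / 1.5216 x 100 = 67.6%.

67.6%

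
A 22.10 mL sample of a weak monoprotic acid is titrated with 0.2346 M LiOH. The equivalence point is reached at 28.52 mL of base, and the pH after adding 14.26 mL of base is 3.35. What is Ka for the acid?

4.5 x 10^-4

14.26 mL is half of the equivalence volume, so this is the half-equivalence point where [HA] = [A^-].
At half-equivalence pH = pKa, so pKa = 3.35.
Ka = 10^(-3.35) = 4.5 x 10^-4.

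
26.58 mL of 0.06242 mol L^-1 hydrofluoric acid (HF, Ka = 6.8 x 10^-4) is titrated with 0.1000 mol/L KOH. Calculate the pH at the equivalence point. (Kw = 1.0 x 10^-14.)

7.88

n(HF) = 0.06242 x 0.02658 = 0.001659 mol; V(KOH) at equivalence = 0.001659/0.1000 = 0.01659 L.
At equivalence all the acid is converted to F-; total volume = 0.02658 + 0.01659 = 0.04317 L, so [F-] = 0.001659/0.04317 = 0.03843 M.
Kb = Kw/Ka = 1.0e-14 / 6.8 x 10^-4 = 1.47e-11.
[OH^-] = sqrt(Kb x [F-]) = sqrt(1.47e-11 x 0.03843) = 7.52e-7 M.
pOH = 6.12, so pH = 14.00 - 6.12 = 7.88.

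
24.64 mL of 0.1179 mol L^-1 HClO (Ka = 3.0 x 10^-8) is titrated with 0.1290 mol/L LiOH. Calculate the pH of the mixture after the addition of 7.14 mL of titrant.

Initial n(HClO) = 0.1179 x 0.02464 = 0.002905 mol.
n(LiOH) added = 0.1290 x 0.007140 = 0.0009211 mol, converting that many moles of HClO to ClO-.
Remaining n(HClO) = 0.001984 mol; n(ClO-) = 0.0009211 mol.
By Henderson-Hasselbalch, pH = pKa + log([A^-]/[HA]) = 7.52 + log(0.0009211/0.001984) = 7.52 + (-0.33) = 7.19.

7.19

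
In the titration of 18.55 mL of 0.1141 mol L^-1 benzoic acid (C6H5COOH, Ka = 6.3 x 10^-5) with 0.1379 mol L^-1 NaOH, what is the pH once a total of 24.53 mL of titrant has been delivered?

n(acid) = 0.1141 x 0.01855 = 0.002117 mol; n(NaOH) added = 0.1379 x 0.02453 = 0.003383 mol.
Base is in excess by 0.003383 - 0.002117 = 0.001266 mol in a total volume of 0.04308 L.
[OH^-] = 0.001266/0.04308 = 0.02939 M, so pOH = 1.53 and pH = 14.00 - 1.53 = 12.47.

12.47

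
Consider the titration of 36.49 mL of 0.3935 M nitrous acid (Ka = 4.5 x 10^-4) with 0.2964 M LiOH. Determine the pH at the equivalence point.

8.29

n(HNO2) = 0.3935 x 0.03649 = 0.01436 mol; V(LiOH) at equivalence = 0.01436/0.2964 = 0.04844 L.
At equivalence all the acid is converted to NO2-; total volume = 0.03649 + 0.04844 = 0.08493 L, so [NO2-] = 0.01436/0.08493 = 0.1691 M.
Kb = Kw/Ka = 1.0e-14 / 4.5 x 10^-4 = 2.22e-11.
[OH^-] = sqrt(Kb x [NO2-]) = sqrt(2.22e-11 x 0.1691) = 1.94e-6 M.
pOH = 5.71, so pH = 14.00 - 5.71 = 8.29.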